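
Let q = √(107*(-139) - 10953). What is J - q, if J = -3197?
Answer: -3197 - I*√25826 ≈ -3197.0 - 160.7*I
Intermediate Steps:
q = I*√25826 (q = √(-14873 - 10953) = √(-25826) = I*√25826 ≈ 160.7*I)
J - q = -3197 - I*√25826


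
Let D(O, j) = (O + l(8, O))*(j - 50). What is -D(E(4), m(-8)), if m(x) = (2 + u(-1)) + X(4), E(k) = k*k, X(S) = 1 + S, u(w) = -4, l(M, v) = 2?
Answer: 846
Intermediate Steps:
E(k) = k²
m(x) = 3 (m(x) = (2 - 4) + (1 + 4) = -2 + 5 = 3)
D(O, j) = (-50 + j)*(2 + O) (D(O, j) = (O + 2)*(j - 50) = (2 + O)*(-50 + j) = (-50 + j)*(2 + O))
-D(E(4), m(-8)) = -(-100 - 50*4² + 2*3 + 4²*3) = -(-100 - 50*16 + 6 + 16*3) = -(-100 - 800 + 6 + 48) = -1*(-846) = 846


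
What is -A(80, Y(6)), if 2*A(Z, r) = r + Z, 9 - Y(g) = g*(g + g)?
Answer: -17/2 ≈ -8.5000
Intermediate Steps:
Y(g) = 9 - 2*g² (Y(g) = 9 - g*(g + g) = 9 - g*2*g = 9 - 2*g²)
A(Z, r) = Z/2 + r/2 (A(Z, r) = (r + Z)/2 = (Z + r)/2 = Z/2 + r/2)
-A(80, Y(6)) = -((½)*80 + (9 - 2*6²)/2) = -(40 + (9 - 2*36)/2) = -(40 + (9 - 72)/2) = -(40 + (½)*(-63)) = -(40 - 63/2) = -1*17/2 = -17/2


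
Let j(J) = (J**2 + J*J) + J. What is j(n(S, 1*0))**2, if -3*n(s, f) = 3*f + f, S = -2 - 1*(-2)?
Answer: 0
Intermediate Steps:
S = 0 (S = -2 + 2 = 0)
n(s, f) = -4*f/3 (n(s, f) = -(3*f + f)/3 = -4*f/3)
j(J) = J + 2*J**2 (j(J) = (J**2 + J**2) + J = 2*J**2 + J = J + 2*J**2)
j(n(S, 1*0))**2 = ((-4*0/3)*(1 + 2*(-4*0/3)))**2 = ((-4/3*0)*(1 + 2*(-4/3*0)))**2 = (0*(1 + 2*0))**2 = (0*(1 + 0))**2 = (0*1)**2 = 0**2 = 0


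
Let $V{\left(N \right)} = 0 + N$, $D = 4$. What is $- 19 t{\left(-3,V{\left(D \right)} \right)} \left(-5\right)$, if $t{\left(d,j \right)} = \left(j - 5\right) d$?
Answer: $285$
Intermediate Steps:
$V{\left(N \right)} = N$
$t{\left(d,j \right)} = d \left(-5 + j\right)$ ($t{\left(d,j \right)} = \left(-5 + j\right) d = d \left(-5 + j\right)$)
$- 19 t{\left(-3,V{\left(D \right)} \right)} \left(-5\right) = - 19 \left(- 3 \left(-5 + 4\right)\right) \left(-5\right) = - 19 \left(\left(-3\right) \left(-1\right)\right) \left(-5\right) = \left(-19\right) 3 \left(-5\right) = \left(-57\right) \left(-5\right) = 285$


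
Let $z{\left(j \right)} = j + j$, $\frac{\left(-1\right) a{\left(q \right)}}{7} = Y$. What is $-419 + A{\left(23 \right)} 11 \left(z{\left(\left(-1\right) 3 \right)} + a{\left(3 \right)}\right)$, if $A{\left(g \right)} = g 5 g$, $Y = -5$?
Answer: $843336$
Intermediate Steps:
$a{\left(q \right)} = 35$ ($a{\left(q \right)} = \left(-7\right) \left(-5\right) = 35$)
$z{\left(j \right)} = 2 j$
$A{\left(g \right)} = 5 g^{2}$ ($A{\left(g \right)} = 5 g g = 5 g^{2}$)
$-419 + A{\left(23 \right)} 11 \left(z{\left(\left(-1\right) 3 \right)} + a{\left(3 \right)}\right) = -419 + 5 \cdot 23^{2} \cdot 11 \left(2 \left(\left(-1\right) 3\right) + 35\right) = -419 + 5 \cdot 529 \cdot 11 \left(2 \left(-3\right) + 35\right) = -419 + 2645 \cdot 11 \left(-6 + 35\right) = -419 + 2645 \cdot 11 \cdot 29 = -419 + 2645 \cdot 319 = -419 + 843755 = 843336$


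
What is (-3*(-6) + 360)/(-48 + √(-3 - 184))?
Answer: -18144/2491 - 378*I*√187/2491 ≈ -7.2838 - 2.0751*I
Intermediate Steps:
(-3*(-6) + 360)/(-48 + √(-3 - 184)) = (18 + 360)/(-48 + √(-187)) = 378/(-48 + I*√187)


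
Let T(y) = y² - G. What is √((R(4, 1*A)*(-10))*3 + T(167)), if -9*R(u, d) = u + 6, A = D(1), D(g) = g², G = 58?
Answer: √250779/3 ≈ 166.93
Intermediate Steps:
T(y) = -58 + y² (T(y) = y² - 1*58 = y² - 58 = -58 + y²)
A = 1 (A = 1² = 1)
R(u, d) = -⅔ - u/9 (R(u, d) = -(u + 6)/9 = -(6 + u)/9 = -⅔ - u/9)
√((R(4, 1*A)*(-10))*3 + T(167)) = √(((-⅔ - ⅑*4)*(-10))*3 + (-58 + 167²)) = √(((-⅔ - 4/9)*(-10))*3 + (-58 + 27889)) = √(-10/9*(-10)*3 + 27831) = √((100/9)*3 + 27831) = √(100/3 + 27831) = √(83593/3) = √250779/3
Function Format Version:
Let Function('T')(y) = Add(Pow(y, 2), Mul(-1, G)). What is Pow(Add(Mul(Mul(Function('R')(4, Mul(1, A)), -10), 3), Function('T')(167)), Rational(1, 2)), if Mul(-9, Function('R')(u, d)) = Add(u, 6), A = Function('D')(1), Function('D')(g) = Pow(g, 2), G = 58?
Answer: Mul(Rational(1, 3), Pow(250779, Rational(1, 2))) ≈ 166.93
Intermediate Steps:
Function('T')(y) = Add(-58, Pow(y, 2)) (Function('T')(y) = Add(Pow(y, 2), Mul(-1, 58)) = Add(Pow(y, 2), -58) = Add(-58, Pow(y, 2)))
A = 1 (A = Pow(1, 2) = 1)
Function('R')(u, d) = Add(Rational(-2, 3), Mul(Rational(-1, 9), u)) (Function('R')(u, d) = Mul(Rational(-1, 9), Add(u, 6)) = Mul(Rational(-1, 9), Add(6, u)) = Add(Rational(-2, 3), Mul(Rational(-1, 9), u)))
Pow(Add(Mul(Mul(Function('R')(4, Mul(1, A)), -10), 3), Function('T')(167)), Rational(1, 2)) = Pow(Add(Mul(Mul(Add(Rational(-2, 3), Mul(Rational(-1, 9), 4)), -10), 3), Add(-58, Pow(167, 2))), Rational(1, 2)) = Pow(Add(Mul(Mul(Add(Rational(-2, 3), Rational(-4, 9)), -10), 3), Add(-58, 27889)), Rational(1, 2)) = Pow(Add(Mul(Mul(Rational(-10, 9), -10), 3), 27831), Rational(1, 2)) = Pow(Add(Mul(Rational(100, 9), 3), 27831), Rational(1, 2)) = Pow(Add(Rational(100, 3), 27831), Rational(1, 2)) = Pow(Rational(83593, 3), Rational(1, 2)) = Mul(Rational(1, 3), Pow(250779, Rational(1, 2)))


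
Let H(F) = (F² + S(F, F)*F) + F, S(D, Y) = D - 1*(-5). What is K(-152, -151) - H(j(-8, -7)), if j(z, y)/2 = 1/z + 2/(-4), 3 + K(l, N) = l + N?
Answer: -2413/8 ≈ -301.63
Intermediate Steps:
S(D, Y) = 5 + D (S(D, Y) = D + 5 = 5 + D)
K(l, N) = -3 + N + l (K(l, N) = -3 + (l + N) = -3 + (N + l) = -3 + N + l)
j(z, y) = -1 + 2/z (j(z, y) = 2*(1/z + 2/(-4)) = 2*(1/z + 2*(-¼)) = 2*(1/z - ½) = 2*(-½ + 1/z) = -1 + 2/z)
H(F) = F + F² + F*(5 + F) (H(F) = (F² + (5 + F)*F) + F = (F² + F*(5 + F)) + F = F + F² + F*(5 + F))
K(-152, -151) - H(j(-8, -7)) = (-3 - 151 - 152) - 2*(2 - 1*(-8))/(-8)*(3 + (2 - 1*(-8))/(-8)) = -306 - 2*(-(2 + 8)/8)*(3 - (2 + 8)/8) = -306 - 2*(-⅛*10)*(3 - ⅛*10) = -306 - 2*(-5)*(3 - 5/4)/4 = -306 - 2*(-5)*7/(4*4) = -306 - 1*(-35/8) = -306 + 35/8 = -2413/8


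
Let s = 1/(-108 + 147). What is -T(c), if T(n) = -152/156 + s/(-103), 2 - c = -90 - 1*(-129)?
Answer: 1305/1339 ≈ 0.97461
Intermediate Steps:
c = -37 (c = 2 - (-90 - 1*(-129)) = 2 - (-90 + 129) = 2 - 1*39 = 2 - 39 = -37)
s = 1/39 ≈ 0.025641
T(n) = -1305/1339 (T(n) = -152/156 + (1/39)/(-103) = -152*1/156 + (1/39)*(-1/103) = -38/39 - 1/4017 = -1305/1339)
-T(c) = -1*(-1305/1339) = 1305/1339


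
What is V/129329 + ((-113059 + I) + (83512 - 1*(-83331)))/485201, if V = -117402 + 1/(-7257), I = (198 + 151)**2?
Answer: -248590969025810/455380814856153 ≈ -0.54590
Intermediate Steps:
I = 121801 (I = 349**2 = 121801)
V = -851986315/7257 (V = -117402 - 1/7257 = -851986315/7257 ≈ -1.1740e+5)
V/129329 + ((-113059 + I) + (83512 - 1*(-83331)))/485201 = -851986315/7257/129329 + ((-113059 + 121801) + (83512 - 1*(-83331)))/485201 = -851986315/7257*1/129329 + (8742 + (83512 + 83331))*(1/485201) = -851986315/938540553 + (8742 + 166843)*(1/485201) = -851986315/938540553 + 175585*(1/485201) = -851986315/938540553 + 175585/485201 = -248590969025810/455380814856153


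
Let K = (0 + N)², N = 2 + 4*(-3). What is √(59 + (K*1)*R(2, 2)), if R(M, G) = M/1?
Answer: √259 ≈ 16.093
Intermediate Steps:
N = -10 (N = 2 - 12 = -10)
K = 100 (K = (0 - 10)² = (-10)² = 100)
R(M, G) = M (R(M, G) = M*1 = M)
√(59 + (K*1)*R(2, 2)) = √(59 + (100*1)*2) = √(59 + 100*2) = √(59 + 200) = √259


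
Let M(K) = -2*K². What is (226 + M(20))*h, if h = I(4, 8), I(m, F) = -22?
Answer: 12628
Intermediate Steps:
h = -22
(226 + M(20))*h = (226 - 2*20²)*(-22) = (226 - 2*400)*(-22) = (226 - 800)*(-22) = -574*(-22) = 12628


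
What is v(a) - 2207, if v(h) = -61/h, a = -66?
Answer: -145601/66 ≈ -2206.1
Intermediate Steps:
v(a) - 2207 = -61/(-66) - 2207 = -61*(-1/66) - 2207 = 61/66 - 2207 = -145601/66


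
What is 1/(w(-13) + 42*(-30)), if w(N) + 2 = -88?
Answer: -1/1350 ≈ -0.00074074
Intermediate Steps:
w(N) = -90 (w(N) = -2 - 88 = -90)
1/(w(-13) + 42*(-30)) = 1/(-90 + 42*(-30)) = 1/(-90 - 1260) = 1/(-1350) = -1/1350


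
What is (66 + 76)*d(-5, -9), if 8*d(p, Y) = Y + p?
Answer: -497/2 ≈ -248.50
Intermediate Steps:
d(p, Y) = Y/8 + p/8 (d(p, Y) = (Y + p)/8 = Y/8 + p/8)
(66 + 76)*d(-5, -9) = (66 + 76)*((⅛)*(-9) + (⅛)*(-5)) = 142*(-9/8 - 5/8) = 142*(-7/4) = -497/2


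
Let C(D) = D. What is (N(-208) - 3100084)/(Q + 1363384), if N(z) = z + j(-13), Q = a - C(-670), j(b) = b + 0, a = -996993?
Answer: -3100305/367061 ≈ -8.4463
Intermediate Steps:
j(b) = b
Q = -996323 (Q = -996993 - 1*(-670) = -996993 + 670 = -996323)
N(z) = -13 + z (N(z) = z - 13 = -13 + z)
(N(-208) - 3100084)/(Q + 1363384) = ((-13 - 208) - 3100084)/(-996323 + 1363384) = (-221 - 3100084)/367061 = -3100305*1/367061 = -3100305/367061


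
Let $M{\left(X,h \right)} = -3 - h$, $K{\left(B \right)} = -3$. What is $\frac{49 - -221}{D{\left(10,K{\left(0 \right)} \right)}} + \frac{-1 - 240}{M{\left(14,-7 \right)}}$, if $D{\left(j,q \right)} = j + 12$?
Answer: $- \frac{2111}{44} \approx -47.977$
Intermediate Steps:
$D{\left(j,q \right)} = 12 + j$
$\frac{49 - -221}{D{\left(10,K{\left(0 \right)} \right)}} + \frac{-1 - 240}{M{\left(14,-7 \right)}} = \frac{49 - -221}{12 + 10} + \frac{-1 - 240}{-3 - -7} = \frac{49 + 221}{22} + \frac{-1 - 240}{-3 + 7} = 270 \cdot \frac{1}{22} - \frac{241}{4} = \frac{135}{11} - \frac{241}{4} = - \frac{2111}{44}$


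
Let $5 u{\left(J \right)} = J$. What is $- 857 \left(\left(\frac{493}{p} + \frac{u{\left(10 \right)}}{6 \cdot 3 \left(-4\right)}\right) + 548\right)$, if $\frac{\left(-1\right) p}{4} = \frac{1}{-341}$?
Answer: $- \frac{328390402}{9} \approx -3.6488 \cdot 10^{7}$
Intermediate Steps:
$p = \frac{4}{341}$ ($p = - \frac{4}{-341} = \left(-4\right) \left(- \frac{1}{341}\right) = \frac{4}{341} \approx 0.01173$)
$u{\left(J \right)} = \frac{J}{5}$
$- 857 \left(\left(\frac{493}{p} + \frac{u{\left(10 \right)}}{6 \cdot 3 \left(-4\right)}\right) + 548\right) = - 857 \left(\left(\frac{493}{\frac{4}{341}} + \frac{\frac{1}{5} \cdot 10}{6 \cdot 3 \left(-4\right)}\right) + 548\right) = - 857 \left(\left(493 \cdot \frac{341}{4} + \frac{2}{18 \left(-4\right)}\right) + 548\right) = - 857 \left(\left(\frac{168113}{4} + \frac{2}{-72}\right) + 548\right) = - 857 \left(\left(\frac{168113}{4} + 2 \left(- \frac{1}{72}\right)\right) + 548\right) = - 857 \left(\left(\frac{168113}{4} - \frac{1}{36}\right) + 548\right) = - 857 \left(\frac{378254}{9} + 548\right) = \left(-857\right) \frac{383186}{9} = - \frac{328390402}{9}$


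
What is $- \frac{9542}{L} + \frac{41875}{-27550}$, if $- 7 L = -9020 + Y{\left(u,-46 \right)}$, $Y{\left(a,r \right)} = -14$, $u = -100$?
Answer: $- \frac{44369469}{4977734} \approx -8.9136$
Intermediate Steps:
$L = \frac{9034}{7}$ ($L = - \frac{-9020 - 14}{7} = \left(- \frac{1}{7}\right) \left(-9034\right) = \frac{9034}{7} \approx 1290.6$)
$- \frac{9542}{L} + \frac{41875}{-27550} = - \frac{9542}{\frac{9034}{7}} + \frac{41875}{-27550} = \left(-9542\right) \frac{7}{9034} + 41875 \left(- \frac{1}{27550}\right) = - \frac{33397}{4517} - \frac{1675}{1102} = - \frac{44369469}{4977734}$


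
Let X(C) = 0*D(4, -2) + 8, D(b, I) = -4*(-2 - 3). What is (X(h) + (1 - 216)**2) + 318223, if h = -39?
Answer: 364456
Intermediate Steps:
D(b, I) = 20 (D(b, I) = -4*(-5) = 20)
X(C) = 8 (X(C) = 0*20 + 8 = 0 + 8 = 8)
(X(h) + (1 - 216)**2) + 318223 = (8 + (1 - 216)**2) + 318223 = (8 + (-215)**2) + 318223 = (8 + 46225) + 318223 = 46233 + 318223 = 364456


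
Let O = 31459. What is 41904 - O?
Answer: 10445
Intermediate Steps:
41904 - O = 41904 - 1*31459 = 41904 - 31459 = 10445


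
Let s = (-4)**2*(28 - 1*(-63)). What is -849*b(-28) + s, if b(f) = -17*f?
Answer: -402668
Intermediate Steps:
s = 1456 (s = 16*(28 + 63) = 16*91 = 1456)
-849*b(-28) + s = -(-14433)*(-28) + 1456 = -849*476 + 1456 = -404124 + 1456 = -402668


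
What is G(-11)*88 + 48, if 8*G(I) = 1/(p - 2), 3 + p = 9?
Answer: 203/4 ≈ 50.750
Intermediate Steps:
p = 6 (p = -3 + 9 = 6)
G(I) = 1/32 (G(I) = 1/(8*(6 - 2)) = (1/8)/4 = (1/8)*(1/4) = 1/32)
G(-11)*88 + 48 = (1/32)*88 + 48 = 11/4 + 48 = 203/4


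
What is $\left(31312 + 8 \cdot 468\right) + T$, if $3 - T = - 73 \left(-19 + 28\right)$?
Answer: $35716$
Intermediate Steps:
$T = 660$ ($T = 3 - - 73 \left(-19 + 28\right) = 3 - \left(-73\right) 9 = 3 - -657 = 3 + 657 = 660$)
$\left(31312 + 8 \cdot 468\right) + T = \left(31312 + 8 \cdot 468\right) + 660 = \left(31312 + 3744\right) + 660 = 35056 + 660 = 35716$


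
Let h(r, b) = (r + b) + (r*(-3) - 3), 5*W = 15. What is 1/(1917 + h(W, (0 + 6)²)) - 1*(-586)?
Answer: 1139185/1944 ≈ 586.00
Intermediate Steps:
W = 3 (W = (⅕)*15 = 3)
h(r, b) = -3 + b - 2*r (h(r, b) = (b + r) + (-3*r - 3) = (b + r) + (-3 - 3*r) = -3 + b - 2*r)
1/(1917 + h(W, (0 + 6)²)) - 1*(-586) = 1/(1917 + (-3 + (0 + 6)² - 2*3)) - 1*(-586) = 1/(1917 + (-3 + 6² - 6)) + 586 = 1/(1917 + (-3 + 36 - 6)) + 586 = 1/(1917 + 27) + 586 = 1/1944 + 586 = 1139185/1944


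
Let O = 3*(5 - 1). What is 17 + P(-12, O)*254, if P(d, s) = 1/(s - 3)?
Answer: 407/9 ≈ 45.222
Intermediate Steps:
O = 12 (O = 3*4 = 12)
P(d, s) = 1/(-3 + s)
17 + P(-12, O)*254 = 17 + 254/(-3 + 12) = 17 + 254/9 = 407/9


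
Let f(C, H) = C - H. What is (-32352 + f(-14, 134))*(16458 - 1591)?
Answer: -483177500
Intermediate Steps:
(-32352 + f(-14, 134))*(16458 - 1591) = (-32352 + (-14 - 1*134))*(16458 - 1591) = (-32352 + (-14 - 134))*14867 = (-32352 - 148)*14867 = -32500*14867 = -483177500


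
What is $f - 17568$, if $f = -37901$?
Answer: $-55469$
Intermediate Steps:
$f - 17568 = -37901 - 17568 = -55469$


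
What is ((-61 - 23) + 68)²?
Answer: 256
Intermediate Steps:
((-61 - 23) + 68)² = (-84 + 68)² = (-16)² = 256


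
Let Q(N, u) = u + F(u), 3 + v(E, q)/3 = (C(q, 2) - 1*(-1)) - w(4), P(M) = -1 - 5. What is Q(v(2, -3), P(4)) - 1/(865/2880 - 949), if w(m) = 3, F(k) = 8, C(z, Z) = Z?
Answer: 1093478/546451 ≈ 2.0011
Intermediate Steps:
P(M) = -6
v(E, q) = -9 (v(E, q) = -9 + 3*((2 - 1*(-1)) - 1*3) = -9 + 3*((2 + 1) - 3) = -9 + 3*(3 - 3) = -9 + 3*0 = -9 + 0 = -9)
Q(N, u) = 8 + u (Q(N, u) = u + 8 = 8 + u)
Q(v(2, -3), P(4)) - 1/(865/2880 - 949) = (8 - 6) - 1/(865/2880 - 949) = 2 - 1/(865*(1/2880) - 949) = 2 - 1/(173/576 - 949) = 2 - 1/(-546451/576) = 2 - 1*(-576/546451) = 2 + 576/546451 = 1093478/546451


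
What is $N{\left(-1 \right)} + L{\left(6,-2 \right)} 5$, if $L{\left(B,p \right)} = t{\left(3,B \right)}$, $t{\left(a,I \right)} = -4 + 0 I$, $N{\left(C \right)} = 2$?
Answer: $-18$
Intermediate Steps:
$t{\left(a,I \right)} = -4$ ($t{\left(a,I \right)} = -4 + 0 = -4$)
$L{\left(B,p \right)} = -4$
$N{\left(-1 \right)} + L{\left(6,-2 \right)} 5 = 2 - 20 = -18$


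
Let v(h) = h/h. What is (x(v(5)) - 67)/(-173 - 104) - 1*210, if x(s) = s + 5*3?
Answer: -58119/277 ≈ -209.82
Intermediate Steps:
v(h) = 1
x(s) = 15 + s (x(s) = s + 15 = 15 + s)
(x(v(5)) - 67)/(-173 - 104) - 1*210 = ((15 + 1) - 67)/(-173 - 104) - 1*210 = (16 - 67)/(-277) - 210 = -51*(-1/277) - 210 = 51/277 - 210 = -58119/277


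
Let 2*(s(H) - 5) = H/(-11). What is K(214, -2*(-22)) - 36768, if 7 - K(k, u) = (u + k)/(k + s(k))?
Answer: -42313330/1151 ≈ -36762.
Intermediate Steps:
s(H) = 5 - H/22 (s(H) = 5 + (H/(-11))/2 = 5 + (H*(-1/11))/2 = 5 + (-H/11)/2 = 5 - H/22)
K(k, u) = 7 - (k + u)/(5 + 21*k/22) (K(k, u) = 7 - (u + k)/(k + (5 - k/22)) = 7 - (k + u)/(5 + 21*k/22))
K(214, -2*(-22)) - 36768 = (770 - (-44)*(-22) + 125*214)/(110 + 21*214) - 36768 = (770 - 22*44 + 26750)/(110 + 4494) - 36768 = (770 - 968 + 26750)/4604 - 36768 = (1/4604)*26552 - 36768 = 6638/1151 - 36768 = -42313330/1151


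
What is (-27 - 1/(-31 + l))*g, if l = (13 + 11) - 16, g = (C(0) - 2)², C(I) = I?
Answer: -2480/23 ≈ -107.83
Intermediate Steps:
g = 4 (g = (0 - 2)² = (-2)² = 4)
l = 8 (l = 24 - 16 = 8)
(-27 - 1/(-31 + l))*g = (-27 - 1/(-31 + 8))*4 = (-27 - 1/(-23))*4 = (-27 - 1*(-1/23))*4 = (-27 + 1/23)*4 = -620/23*4 = -2480/23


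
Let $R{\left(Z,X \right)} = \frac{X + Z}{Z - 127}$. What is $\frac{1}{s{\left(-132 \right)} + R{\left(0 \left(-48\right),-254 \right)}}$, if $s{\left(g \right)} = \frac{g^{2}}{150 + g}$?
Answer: $\frac{1}{970} \approx 0.0010309$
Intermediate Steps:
$s{\left(g \right)} = \frac{g^{2}}{150 + g}$
$R{\left(Z,X \right)} = \frac{X + Z}{-127 + Z}$
$\frac{1}{s{\left(-132 \right)} + R{\left(0 \left(-48\right),-254 \right)}} = \frac{1}{\frac{\left(-132\right)^{2}}{150 - 132} + \frac{-254 + 0 \left(-48\right)}{-127 + 0 \left(-48\right)}} = \frac{1}{\frac{17424}{18} + \frac{-254 + 0}{-127 + 0}} = \frac{1}{17424 \cdot \frac{1}{18} + \frac{1}{-127} \left(-254\right)} = \frac{1}{968 - -2} = \frac{1}{968 + 2} = \frac{1}{970}$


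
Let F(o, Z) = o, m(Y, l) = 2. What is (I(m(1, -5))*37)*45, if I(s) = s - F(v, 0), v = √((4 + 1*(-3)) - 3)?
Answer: 3330 - 1665*I*√2 ≈ 3330.0 - 2354.7*I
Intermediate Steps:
v = I*√2 (v = √((4 - 3) - 3) = √(1 - 3) = √(-2) = I*√2 ≈ 1.4142*I)
I(s) = s - I*√2
(I(m(1, -5))*37)*45 = ((2 - I*√2)*37)*45 = (74 - 37*I*√2)*45 = 3330 - 1665*I*√2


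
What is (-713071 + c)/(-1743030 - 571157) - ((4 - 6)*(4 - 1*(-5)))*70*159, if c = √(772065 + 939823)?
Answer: 463624936651/2314187 - 4*√106993/2314187 ≈ 2.0034e+5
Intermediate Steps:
c = 4*√106993 (c = √1711888 = 4*√106993 ≈ 1308.4)
(-713071 + c)/(-1743030 - 571157) - ((4 - 6)*(4 - 1*(-5)))*70*159 = (-713071 + 4*√106993)/(-1743030 - 571157) - ((4 - 6)*(4 - 1*(-5)))*70*159 = (-713071 + 4*√106993)/(-2314187) - -2*(4 + 5)*70*159 = (-713071 + 4*√106993)*(-1/2314187) - -2*9*70*159 = (713071/2314187 - 4*√106993/2314187) - (-18*70)*159 = (713071/2314187 - 4*√106993/2314187) - (-1260)*159 = (713071/2314187 - 4*√106993/2314187) - 1*(-200340) = (713071/2314187 - 4*√106993/2314187) + 200340 = 463624936651/2314187 - 4*√106993/2314187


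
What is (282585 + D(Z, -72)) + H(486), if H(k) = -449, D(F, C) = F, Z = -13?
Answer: 282123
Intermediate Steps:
(282585 + D(Z, -72)) + H(486) = (282585 - 13) - 449 = 282572 - 449 = 282123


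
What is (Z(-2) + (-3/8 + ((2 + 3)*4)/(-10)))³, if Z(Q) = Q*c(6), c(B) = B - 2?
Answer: -571787/512 ≈ -1116.8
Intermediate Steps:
c(B) = -2 + B
Z(Q) = 4*Q (Z(Q) = Q*(-2 + 6) = Q*4 = 4*Q)
(Z(-2) + (-3/8 + ((2 + 3)*4)/(-10)))³ = (4*(-2) + (-3/8 + ((2 + 3)*4)/(-10)))³ = (-8 + (-3*⅛ + (5*4)*(-⅒)))³ = (-8 + (-3/8 + 20*(-⅒)))³ = (-8 + (-3/8 - 2))³ = (-8 - 19/8)³ = (-83/8)³ = -571787/512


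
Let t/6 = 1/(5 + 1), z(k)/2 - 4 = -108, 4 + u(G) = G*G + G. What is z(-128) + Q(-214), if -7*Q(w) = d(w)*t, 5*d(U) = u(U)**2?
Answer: -2077361364/35 ≈ -5.9353e+7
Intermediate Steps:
u(G) = -4 + G + G**2 (u(G) = -4 + (G*G + G) = -4 + (G**2 + G) = -4 + (G + G**2) = -4 + G + G**2)
d(U) = (-4 + U + U**2)**2/5
z(k) = -208 (z(k) = 8 + 2*(-108) = 8 - 216 = -208)
t = 1 (t = 6/(5 + 1) = 6/6 = 6*(1/6) = 1)
Q(w) = -(-4 + w + w**2)**2/35 (Q(w) = -(-4 + w + w**2)**2/5/7 = -(-4 + w + w**2)**2/35)
z(-128) + Q(-214) = -208 - (-4 - 214 + (-214)**2)**2/35 = -208 - (-4 - 214 + 45796)**2/35 = -208 - 1/35*45578**2 = -208 - 1/35*2077354084 = -208 - 2077354084/35 = -2077361364/35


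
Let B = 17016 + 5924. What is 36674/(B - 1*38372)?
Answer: -18337/7716 ≈ -2.3765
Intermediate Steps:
B = 22940
36674/(B - 1*38372) = 36674/(22940 - 1*38372) = 36674/(22940 - 38372) = 36674/(-15432) = 36674*(-1/15432) = -18337/7716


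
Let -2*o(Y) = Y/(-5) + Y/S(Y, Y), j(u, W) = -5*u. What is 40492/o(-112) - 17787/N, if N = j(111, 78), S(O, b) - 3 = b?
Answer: -1011188791/295260 ≈ -3424.7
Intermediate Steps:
S(O, b) = 3 + b
o(Y) = Y/10 - Y/(2*(3 + Y)) (o(Y) = -(Y/(-5) + Y/(3 + Y))/2 = -(Y*(-1/5) + Y/(3 + Y))/2 = -(-Y/5 + Y/(3 + Y))/2 = Y/10 - Y/(2*(3 + Y)))
N = -555 (N = -5*111 = -555)
40492/o(-112) - 17787/N = 40492/(((1/10)*(-112)*(-2 - 112)/(3 - 112))) - 17787/(-555) = 40492/(((1/10)*(-112)*(-114)/(-109))) - 17787*(-1/555) = 40492/(((1/10)*(-112)*(-1/109)*(-114))) + 5929/185 = 40492/(-6384/545) + 5929/185 = 40492*(-545/6384) + 5929/185 = -5517035/1596 + 5929/185 = -1011188791/295260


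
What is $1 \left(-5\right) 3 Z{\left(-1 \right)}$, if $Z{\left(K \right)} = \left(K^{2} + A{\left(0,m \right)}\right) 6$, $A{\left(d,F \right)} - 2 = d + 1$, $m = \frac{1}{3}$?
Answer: $-360$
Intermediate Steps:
$m = \frac{1}{3} \approx 0.33333$
$A{\left(d,F \right)} = 3 + d$ ($A{\left(d,F \right)} = 2 + \left(d + 1\right) = 2 + \left(1 + d\right) = 3 + d$)
$Z{\left(K \right)} = 18 + 6 K^{2}$ ($Z{\left(K \right)} = \left(K^{2} + \left(3 + 0\right)\right) 6 = \left(K^{2} + 3\right) 6 = \left(3 + K^{2}\right) 6 = 18 + 6 K^{2}$)
$1 \left(-5\right) 3 Z{\left(-1 \right)} = 1 \left(-5\right) 3 \left(18 + 6 \left(-1\right)^{2}\right) = \left(-5\right) 3 \left(18 + 6 \cdot 1\right) = - 15 \left(18 + 6\right) = \left(-15\right) 24 = -360$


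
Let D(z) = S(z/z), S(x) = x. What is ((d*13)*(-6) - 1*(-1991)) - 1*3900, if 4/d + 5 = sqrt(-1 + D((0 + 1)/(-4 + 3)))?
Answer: -9233/5 ≈ -1846.6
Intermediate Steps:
D(z) = 1 (D(z) = z/z = 1)
d = -4/5 (d = 4/(-5 + sqrt(-1 + 1)) = 4/(-5 + sqrt(0)) = 4/(-5 + 0) = 4/(-5) = 4*(-1/5) = -4/5 ≈ -0.80000)
((d*13)*(-6) - 1*(-1991)) - 1*3900 = (-4/5*13*(-6) - 1*(-1991)) - 1*3900 = (-52/5*(-6) + 1991) - 3900 = (312/5 + 1991) - 3900 = 10267/5 - 3900 = -9233/5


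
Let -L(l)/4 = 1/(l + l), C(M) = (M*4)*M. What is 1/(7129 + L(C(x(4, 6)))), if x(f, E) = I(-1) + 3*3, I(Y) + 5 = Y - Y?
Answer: 32/228127 ≈ 0.00014027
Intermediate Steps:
I(Y) = -5 (I(Y) = -5 + (Y - Y) = -5 + 0 = -5)
x(f, E) = 4 (x(f, E) = -5 + 3*3 = -5 + 9 = 4)
C(M) = 4*M**2 (C(M) = (4*M)*M = 4*M**2)
L(l) = -2/l (L(l) = -4/(l + l) = -4*1/(2*l) = -2/l)
1/(7129 + L(C(x(4, 6)))) = 1/(7129 - 2/(4*4**2)) = 1/(7129 - 2/(4*16)) = 1/(7129 - 2/64) = 1/(7129 - 2*1/64) = 1/(7129 - 1/32) = 1/(228127/32) = 32/228127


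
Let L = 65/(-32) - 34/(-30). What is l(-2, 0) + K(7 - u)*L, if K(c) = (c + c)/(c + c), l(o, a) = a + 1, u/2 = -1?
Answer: 49/480 ≈ 0.10208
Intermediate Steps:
u = -2 (u = 2*(-1) = -2)
l(o, a) = 1 + a
K(c) = 1 (K(c) = (2*c)/((2*c)) = (2*c)*(1/(2*c)) = 1)
L = -431/480 (L = 65*(-1/32) - 34*(-1/30) = -65/32 + 17/15 = -431/480 ≈ -0.89792)
l(-2, 0) + K(7 - u)*L = (1 + 0) + 1*(-431/480) = 1 - 431/480 = 49/480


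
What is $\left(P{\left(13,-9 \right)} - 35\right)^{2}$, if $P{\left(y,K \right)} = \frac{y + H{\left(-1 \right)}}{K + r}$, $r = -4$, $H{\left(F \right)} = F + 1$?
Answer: $1296$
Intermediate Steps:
$H{\left(F \right)} = 1 + F$
$P{\left(y,K \right)} = \frac{y}{-4 + K}$ ($P{\left(y,K \right)} = \frac{y + \left(1 - 1\right)}{K - 4} = \frac{y + 0}{-4 + K} = \frac{y}{-4 + K}$)
$\left(P{\left(13,-9 \right)} - 35\right)^{2} = \left(\frac{13}{-4 - 9} - 35\right)^{2} = \left(\frac{13}{-13} - 35\right)^{2} = \left(13 \left(- \frac{1}{13}\right) - 35\right)^{2} = \left(-1 - 35\right)^{2} = \left(-36\right)^{2} = 1296$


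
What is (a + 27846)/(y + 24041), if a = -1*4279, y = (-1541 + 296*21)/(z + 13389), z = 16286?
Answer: 27974029/28536854 ≈ 0.98028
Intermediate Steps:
y = 187/1187 (y = (-1541 + 296*21)/(16286 + 13389) = (-1541 + 6216)/29675 = 4675*(1/29675) = 187/1187 ≈ 0.15754)
a = -4279
(a + 27846)/(y + 24041) = (-4279 + 27846)/(187/1187 + 24041) = 23567/(28536854/1187) = 23567*(1187/28536854) = 27974029/28536854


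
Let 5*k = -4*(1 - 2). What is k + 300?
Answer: 1504/5 ≈ 300.80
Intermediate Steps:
k = ⅘ (k = (-4*(1 - 2))/5 = (-4*(-1))/5 = (⅕)*4 = ⅘ ≈ 0.80000)
k + 300 = ⅘ + 300 = 1504/5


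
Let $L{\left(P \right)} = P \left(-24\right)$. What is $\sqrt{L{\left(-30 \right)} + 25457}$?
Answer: $\sqrt{26177} \approx 161.79$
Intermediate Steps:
$L{\left(P \right)} = - 24 P$
$\sqrt{L{\left(-30 \right)} + 25457} = \sqrt{\left(-24\right) \left(-30\right) + 25457} = \sqrt{720 + 25457} = \sqrt{26177}$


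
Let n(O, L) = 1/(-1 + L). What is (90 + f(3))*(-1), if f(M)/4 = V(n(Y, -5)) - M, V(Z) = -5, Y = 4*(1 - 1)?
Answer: -58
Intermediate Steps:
Y = 0 (Y = 4*0 = 0)
f(M) = -20 - 4*M (f(M) = 4*(-5 - M) = -20 - 4*M)
(90 + f(3))*(-1) = (90 + (-20 - 4*3))*(-1) = (90 + (-20 - 12))*(-1) = (90 - 32)*(-1) = 58*(-1) = -58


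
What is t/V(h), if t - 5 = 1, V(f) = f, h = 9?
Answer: ⅔ ≈ 0.66667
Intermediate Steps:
t = 6 (t = 5 + 1 = 6)
t/V(h) = 6/9 = 6*(⅑) = ⅔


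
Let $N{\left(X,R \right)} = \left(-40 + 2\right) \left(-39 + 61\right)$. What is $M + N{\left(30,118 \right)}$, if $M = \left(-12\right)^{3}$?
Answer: $-2564$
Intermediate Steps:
$N{\left(X,R \right)} = -836$ ($N{\left(X,R \right)} = \left(-38\right) 22 = -836$)
$M = -1728$
$M + N{\left(30,118 \right)} = -1728 - 836 = -2564$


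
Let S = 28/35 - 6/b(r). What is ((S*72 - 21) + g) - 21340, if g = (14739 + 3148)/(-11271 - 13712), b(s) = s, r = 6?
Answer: -2670197526/124915 ≈ -21376.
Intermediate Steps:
g = -17887/24983 (g = 17887/(-24983) = 17887*(-1/24983) = -17887/24983 ≈ -0.71597)
S = -1/5 (S = 28/35 - 6/6 = 28*(1/35) - 6*1/6 = 4/5 - 1 = -1/5 ≈ -0.20000)
((S*72 - 21) + g) - 21340 = ((-1/5*72 - 21) - 17887/24983) - 21340 = ((-72/5 - 21) - 17887/24983) - 21340 = (-177/5 - 17887/24983) - 21340 = -4511426/124915 - 21340 = -2670197526/124915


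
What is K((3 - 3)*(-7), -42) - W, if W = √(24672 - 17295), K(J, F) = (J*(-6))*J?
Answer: -√7377 ≈ -85.889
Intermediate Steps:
K(J, F) = -6*J² (K(J, F) = (-6*J)*J = -6*J²)
W = √7377 ≈ 85.889
K((3 - 3)*(-7), -42) - W = -6*49*(3 - 3)² - √7377 = -6*(0*(-7))² - √7377 = -6*0² - √7377 = -6*0 - √7377 = 0 - √7377 = -√7377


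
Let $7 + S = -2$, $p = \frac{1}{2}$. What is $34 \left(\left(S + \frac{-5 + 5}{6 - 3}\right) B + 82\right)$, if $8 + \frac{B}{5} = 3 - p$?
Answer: $11203$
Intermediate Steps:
$p = \frac{1}{2} \approx 0.5$
$B = - \frac{55}{2}$ ($B = -40 + 5 \left(3 - \frac{1}{2}\right) = -40 + 5 \cdot \frac{5}{2} = -40 + \frac{25}{2} = - \frac{55}{2} \approx -27.5$)
$S = -9$ ($S = -7 - 2 = -9$)
$34 \left(\left(S + \frac{-5 + 5}{6 - 3}\right) B + 82\right) = 34 \left(\left(-9 + \frac{-5 + 5}{6 - 3}\right) \left(- \frac{55}{2}\right) + 82\right) = 34 \left(\left(-9 + \frac{0}{3}\right) \left(- \frac{55}{2}\right) + 82\right) = 34 \left(\left(-9 + 0 \cdot \frac{1}{3}\right) \left(- \frac{55}{2}\right) + 82\right) = 34 \left(\left(-9 + 0\right) \left(- \frac{55}{2}\right) + 82\right) = 34 \left(\left(-9\right) \left(- \frac{55}{2}\right) + 82\right) = 34 \left(\frac{495}{2} + 82\right) = 34 \cdot \frac{659}{2} = 11203$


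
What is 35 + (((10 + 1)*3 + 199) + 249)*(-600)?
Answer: -288565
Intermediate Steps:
35 + (((10 + 1)*3 + 199) + 249)*(-600) = 35 + ((11*3 + 199) + 249)*(-600) = 35 + ((33 + 199) + 249)*(-600) = 35 + (232 + 249)*(-600) = 35 + 481*(-600) = 35 - 288600 = -288565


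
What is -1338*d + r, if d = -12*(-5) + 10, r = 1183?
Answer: -92477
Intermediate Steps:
d = 70 (d = 60 + 10 = 70)
-1338*d + r = -1338*70 + 1183 = -93660 + 1183 = -92477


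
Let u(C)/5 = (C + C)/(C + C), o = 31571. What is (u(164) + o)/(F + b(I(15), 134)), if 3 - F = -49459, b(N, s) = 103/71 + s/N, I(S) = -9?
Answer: 20177064/31597631 ≈ 0.63856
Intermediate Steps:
b(N, s) = 103/71 + s/N (b(N, s) = 103*(1/71) + s/N = 103/71 + s/N)
F = 49462 (F = 3 - 1*(-49459) = 3 + 49459 = 49462)
u(C) = 5 (u(C) = 5*((C + C)/(C + C)) = 5*((2*C)/((2*C))) = 5*((2*C)*(1/(2*C))) = 5*1 = 5)
(u(164) + o)/(F + b(I(15), 134)) = (5 + 31571)/(49462 + (103/71 + 134/(-9))) = 31576/(49462 + (103/71 + 134*(-1/9))) = 31576/(49462 + (103/71 - 134/9)) = 31576/(49462 - 8587/639) = 31576/(31597631/639) = 31576*(639/31597631) = 20177064/31597631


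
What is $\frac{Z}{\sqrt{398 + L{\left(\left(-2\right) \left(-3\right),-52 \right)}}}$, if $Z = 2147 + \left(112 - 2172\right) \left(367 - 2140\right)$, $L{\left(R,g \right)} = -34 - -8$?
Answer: $\frac{3654527 \sqrt{93}}{186} \approx 1.8948 \cdot 10^{5}$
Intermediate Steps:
$L{\left(R,g \right)} = -26$ ($L{\left(R,g \right)} = -34 + 8 = -26$)
$Z = 3654527$ ($Z = 2147 - -3652380 = 2147 + 3652380 = 3654527$)
$\frac{Z}{\sqrt{398 + L{\left(\left(-2\right) \left(-3\right),-52 \right)}}} = \frac{3654527}{\sqrt{398 - 26}} = \frac{3654527}{\sqrt{372}} = \frac{3654527}{2 \sqrt{93}} = 3654527 \frac{\sqrt{93}}{186} = \frac{3654527 \sqrt{93}}{186}$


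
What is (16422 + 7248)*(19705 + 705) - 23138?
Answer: 483081562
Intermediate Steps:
(16422 + 7248)*(19705 + 705) - 23138 = 23670*20410 - 23138 = 483104700 - 23138 = 483081562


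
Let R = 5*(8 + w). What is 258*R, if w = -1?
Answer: 9030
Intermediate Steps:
R = 35 (R = 5*(8 - 1) = 5*7 = 35)
258*R = 258*35 = 9030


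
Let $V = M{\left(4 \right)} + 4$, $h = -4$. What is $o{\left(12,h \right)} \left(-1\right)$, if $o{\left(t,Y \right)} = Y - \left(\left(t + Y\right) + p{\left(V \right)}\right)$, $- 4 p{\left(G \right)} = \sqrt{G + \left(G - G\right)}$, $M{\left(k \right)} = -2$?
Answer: $12 - \frac{\sqrt{2}}{4} \approx 11.646$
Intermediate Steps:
$V = 2$ ($V = -2 + 4 = 2$)
$p{\left(G \right)} = - \frac{\sqrt{G}}{4}$ ($p{\left(G \right)} = - \frac{\sqrt{G + \left(G - G\right)}}{4} = - \frac{\sqrt{G + 0}}{4} = - \frac{\sqrt{G}}{4}$)
$o{\left(t,Y \right)} = - t + \frac{\sqrt{2}}{4}$ ($o{\left(t,Y \right)} = Y - \left(\left(t + Y\right) - \frac{\sqrt{2}}{4}\right) = Y - \left(\left(Y + t\right) - \frac{\sqrt{2}}{4}\right) = Y - \left(Y + t - \frac{\sqrt{2}}{4}\right) = - t + \frac{\sqrt{2}}{4}$)
$o{\left(12,h \right)} \left(-1\right) = \left(\left(-1\right) 12 + \frac{\sqrt{2}}{4}\right) \left(-1\right) = \left(-12 + \frac{\sqrt{2}}{4}\right) \left(-1\right) = 12 - \frac{\sqrt{2}}{4}$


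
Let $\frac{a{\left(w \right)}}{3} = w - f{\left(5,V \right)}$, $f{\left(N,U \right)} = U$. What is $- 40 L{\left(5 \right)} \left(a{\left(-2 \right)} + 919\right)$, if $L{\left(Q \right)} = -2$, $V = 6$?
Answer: $71600$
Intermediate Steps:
$a{\left(w \right)} = -18 + 3 w$ ($a{\left(w \right)} = 3 \left(w - 6\right) = 3 \left(-6 + w\right) = -18 + 3 w$)
$- 40 L{\left(5 \right)} \left(a{\left(-2 \right)} + 919\right) = \left(-40\right) \left(-2\right) \left(\left(-18 + 3 \left(-2\right)\right) + 919\right) = 80 \left(\left(-18 - 6\right) + 919\right) = 80 \left(-24 + 919\right) = 80 \cdot 895 = 71600$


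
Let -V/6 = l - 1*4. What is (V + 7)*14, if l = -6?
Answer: 938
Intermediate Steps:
V = 60 (V = -6*(-6 - 1*4) = -6*(-6 - 4) = -6*(-10) = 60)
(V + 7)*14 = (60 + 7)*14 = 67*14 = 938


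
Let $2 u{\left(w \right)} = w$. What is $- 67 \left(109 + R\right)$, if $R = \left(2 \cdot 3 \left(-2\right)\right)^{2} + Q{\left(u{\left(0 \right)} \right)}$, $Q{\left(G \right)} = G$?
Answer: $-16951$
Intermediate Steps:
$u{\left(w \right)} = \frac{w}{2}$
$R = 144$ ($R = \left(2 \cdot 3 \left(-2\right)\right)^{2} + \frac{1}{2} \cdot 0 = \left(6 \left(-2\right)\right)^{2} + 0 = \left(-12\right)^{2} + 0 = 144 + 0 = 144$)
$- 67 \left(109 + R\right) = - 67 \left(109 + 144\right) = \left(-67\right) 253 = -16951$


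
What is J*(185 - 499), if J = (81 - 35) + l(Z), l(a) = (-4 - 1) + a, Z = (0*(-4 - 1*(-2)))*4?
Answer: -12874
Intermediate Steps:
Z = 0 (Z = (0*(-4 + 2))*4 = (0*(-2))*4 = 0*4 = 0)
l(a) = -5 + a
J = 41 (J = (81 - 35) + (-5 + 0) = 46 - 5 = 41)
J*(185 - 499) = 41*(185 - 499) = 41*(-314) = -12874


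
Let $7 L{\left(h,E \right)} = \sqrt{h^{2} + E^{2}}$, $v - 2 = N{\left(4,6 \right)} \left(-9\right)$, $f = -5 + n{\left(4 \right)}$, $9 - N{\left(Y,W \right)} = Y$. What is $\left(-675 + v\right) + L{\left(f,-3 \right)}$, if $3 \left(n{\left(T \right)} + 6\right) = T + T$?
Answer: $-718 + \frac{\sqrt{706}}{21} \approx -716.73$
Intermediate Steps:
$n{\left(T \right)} = -6 + \frac{2 T}{3}$ ($n{\left(T \right)} = -6 + \frac{T + T}{3} = -6 + \frac{2 T}{3}$)
$N{\left(Y,W \right)} = 9 - Y$
$f = - \frac{25}{3}$ ($f = -5 + \left(-6 + \frac{2}{3} \cdot 4\right) = -5 + \left(-6 + \frac{8}{3}\right) = -5 - \frac{10}{3} = - \frac{25}{3} \approx -8.3333$)
$v = -43$ ($v = 2 + \left(9 - 4\right) \left(-9\right) = 2 + 5 \left(-9\right) = 2 - 45 = -43$)
$L{\left(h,E \right)} = \frac{\sqrt{E^{2} + h^{2}}}{7}$ ($L{\left(h,E \right)} = \frac{\sqrt{h^{2} + E^{2}}}{7} = \frac{\sqrt{E^{2} + h^{2}}}{7}$)
$\left(-675 + v\right) + L{\left(f,-3 \right)} = \left(-675 - 43\right) + \frac{\sqrt{\left(-3\right)^{2} + \left(- \frac{25}{3}\right)^{2}}}{7} = -718 + \frac{\sqrt{9 + \frac{625}{9}}}{7} = -718 + \frac{\sqrt{\frac{706}{9}}}{7} = -718 + \frac{\frac{1}{3} \sqrt{706}}{7} = -718 + \frac{\sqrt{706}}{21}$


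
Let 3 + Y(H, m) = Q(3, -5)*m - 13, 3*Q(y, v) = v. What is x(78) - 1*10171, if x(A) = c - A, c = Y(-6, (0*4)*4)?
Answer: -10265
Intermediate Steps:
Q(y, v) = v/3
Y(H, m) = -16 - 5*m/3 (Y(H, m) = -3 + (((⅓)*(-5))*m - 13) = -3 + (-5*m/3 - 13) = -3 + (-13 - 5*m/3) = -16 - 5*m/3)
c = -16 (c = -16 - 5*0*4*4/3 = -16 - 0*4 = -16 - 5/3*0 = -16 + 0 = -16)
x(A) = -16 - A
x(78) - 1*10171 = (-16 - 1*78) - 1*10171 = (-16 - 78) - 10171 = -94 - 10171 = -10265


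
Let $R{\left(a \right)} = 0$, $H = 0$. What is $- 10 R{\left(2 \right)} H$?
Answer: $0$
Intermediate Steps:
$- 10 R{\left(2 \right)} H = \left(-10\right) 0 \cdot 0 = 0 \cdot 0 = 0$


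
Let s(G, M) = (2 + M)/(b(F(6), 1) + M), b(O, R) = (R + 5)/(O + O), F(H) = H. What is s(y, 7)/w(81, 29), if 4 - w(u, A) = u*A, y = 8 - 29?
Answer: -6/11725 ≈ -0.00051173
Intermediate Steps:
b(O, R) = (5 + R)/(2*O) (b(O, R) = (5 + R)/((2*O)) = (5 + R)*(1/(2*O)) = (5 + R)/(2*O))
y = -21
s(G, M) = (2 + M)/(1/2 + M) (s(G, M) = (2 + M)/((1/2)*(5 + 1)/6 + M) = (2 + M)/((1/2)*(1/6)*6 + M) = (2 + M)/(1/2 + M))
w(u, A) = 4 - A*u (w(u, A) = 4 - u*A = 4 - A*u)
s(y, 7)/w(81, 29) = (2*(2 + 7)/(1 + 2*7))/(4 - 1*29*81) = (2*9/(1 + 14))/(4 - 2349) = (2*9/15)/(-2345) = (2*(1/15)*9)*(-1/2345) = (6/5)*(-1/2345) = -6/11725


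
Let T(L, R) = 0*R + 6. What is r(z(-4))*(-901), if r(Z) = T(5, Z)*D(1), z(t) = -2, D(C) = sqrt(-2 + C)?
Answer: -5406*I ≈ -5406.0*I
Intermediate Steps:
T(L, R) = 6 (T(L, R) = 0 + 6 = 6)
r(Z) = 6*I (r(Z) = 6*sqrt(-2 + 1) = 6*sqrt(-1) = 6*I)
r(z(-4))*(-901) = (6*I)*(-901) = -5406*I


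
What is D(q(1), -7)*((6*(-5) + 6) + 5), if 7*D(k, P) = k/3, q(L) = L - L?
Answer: 0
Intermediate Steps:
q(L) = 0
D(k, P) = k/21 (D(k, P) = (k/3)/7 = k/21)
D(q(1), -7)*((6*(-5) + 6) + 5) = ((1/21)*0)*((6*(-5) + 6) + 5) = 0*((-30 + 6) + 5) = 0*(-24 + 5) = 0*(-19) = 0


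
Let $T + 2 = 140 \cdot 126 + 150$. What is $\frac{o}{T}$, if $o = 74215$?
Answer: $\frac{74215}{17788} \approx 4.1722$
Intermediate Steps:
$T = 17788$ ($T = -2 + \left(140 \cdot 126 + 150\right) = -2 + \left(17640 + 150\right) = -2 + 17790 = 17788$)
$\frac{o}{T} = \frac{74215}{17788}$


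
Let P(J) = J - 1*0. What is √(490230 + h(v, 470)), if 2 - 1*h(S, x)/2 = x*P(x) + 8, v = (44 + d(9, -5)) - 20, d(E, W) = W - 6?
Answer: √48418 ≈ 220.04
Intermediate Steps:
P(J) = J (P(J) = J + 0 = J)
d(E, W) = -6 + W
v = 13 (v = (44 + (-6 - 5)) - 20 = (44 - 11) - 20 = 33 - 20 = 13)
h(S, x) = -12 - 2*x² (h(S, x) = 4 - 2*(x*x + 8) = 4 - 2*(x² + 8) = 4 - 2*(8 + x²) = 4 + (-16 - 2*x²) = -12 - 2*x²)
√(490230 + h(v, 470)) = √(490230 + (-12 - 2*470²)) = √(490230 + (-12 - 2*220900)) = √(490230 + (-12 - 441800)) = √(490230 - 441812) = √48418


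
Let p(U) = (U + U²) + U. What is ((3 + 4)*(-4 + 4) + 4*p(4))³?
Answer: 884736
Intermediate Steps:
p(U) = U² + 2*U
((3 + 4)*(-4 + 4) + 4*p(4))³ = ((3 + 4)*(-4 + 4) + 4*(4*(2 + 4)))³ = (7*0 + 4*(4*6))³ = (0 + 4*24)³ = (0 + 96)³ = 96³ = 884736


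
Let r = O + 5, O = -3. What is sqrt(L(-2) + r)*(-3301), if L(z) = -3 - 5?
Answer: -3301*I*sqrt(6) ≈ -8085.8*I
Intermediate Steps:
L(z) = -8
r = 2 (r = -3 + 5 = 2)
sqrt(L(-2) + r)*(-3301) = sqrt(-8 + 2)*(-3301) = sqrt(-6)*(-3301) = (I*sqrt(6))*(-3301) = -3301*I*sqrt(6)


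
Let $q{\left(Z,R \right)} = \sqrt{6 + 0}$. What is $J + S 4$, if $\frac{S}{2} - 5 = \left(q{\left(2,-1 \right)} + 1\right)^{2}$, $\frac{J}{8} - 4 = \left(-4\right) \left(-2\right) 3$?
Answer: $320 + 16 \sqrt{6} \approx 359.19$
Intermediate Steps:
$q{\left(Z,R \right)} = \sqrt{6}$
$J = 224$ ($J = 32 + 8 \left(-4\right) \left(-2\right) 3 = 32 + 8 \cdot 8 \cdot 3 = 32 + 8 \cdot 24 = 32 + 192 = 224$)
$S = 10 + 2 \left(1 + \sqrt{6}\right)^{2}$ ($S = 10 + 2 \left(\sqrt{6} + 1\right)^{2} = 10 + 2 \left(1 + \sqrt{6}\right)^{2} \approx 33.798$)
$J + S 4 = 224 + \left(24 + 4 \sqrt{6}\right) 4 = 224 + \left(96 + 16 \sqrt{6}\right) = 320 + 16 \sqrt{6}$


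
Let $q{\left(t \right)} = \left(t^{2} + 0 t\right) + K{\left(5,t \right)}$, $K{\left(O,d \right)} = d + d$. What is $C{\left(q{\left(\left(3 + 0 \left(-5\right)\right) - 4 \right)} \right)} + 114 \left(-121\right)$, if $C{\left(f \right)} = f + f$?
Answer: $-13796$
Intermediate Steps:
$K{\left(O,d \right)} = 2 d$
$q{\left(t \right)} = t^{2} + 2 t$ ($q{\left(t \right)} = \left(t^{2} + 0 t\right) + 2 t = \left(t^{2} + 0\right) + 2 t = t^{2} + 2 t$)
$C{\left(f \right)} = 2 f$
$C{\left(q{\left(\left(3 + 0 \left(-5\right)\right) - 4 \right)} \right)} + 114 \left(-121\right) = 2 \left(\left(3 + 0 \left(-5\right)\right) - 4\right) \left(2 + \left(\left(3 + 0 \left(-5\right)\right) - 4\right)\right) + 114 \left(-121\right) = 2 \left(\left(3 + 0\right) - 4\right) \left(2 + \left(\left(3 + 0\right) - 4\right)\right) - 13794 = 2 \left(3 - 4\right) \left(2 + \left(3 - 4\right)\right) - 13794 = 2 \left(- (2 - 1)\right) - 13794 = 2 \left(\left(-1\right) 1\right) - 13794 = 2 \left(-1\right) - 13794 = -2 - 13794 = -13796$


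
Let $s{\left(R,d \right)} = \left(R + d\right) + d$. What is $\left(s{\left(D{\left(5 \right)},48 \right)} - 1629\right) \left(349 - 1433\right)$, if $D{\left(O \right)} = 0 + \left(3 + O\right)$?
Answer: $1653100$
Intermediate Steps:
$D{\left(O \right)} = 3 + O$
$s{\left(R,d \right)} = R + 2 d$
$\left(s{\left(D{\left(5 \right)},48 \right)} - 1629\right) \left(349 - 1433\right) = \left(\left(\left(3 + 5\right) + 2 \cdot 48\right) - 1629\right) \left(349 - 1433\right) = \left(\left(8 + 96\right) - 1629\right) \left(-1084\right) = \left(104 - 1629\right) \left(-1084\right) = \left(-1525\right) \left(-1084\right) = 1653100$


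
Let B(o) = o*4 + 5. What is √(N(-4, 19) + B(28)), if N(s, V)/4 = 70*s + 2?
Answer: I*√995 ≈ 31.544*I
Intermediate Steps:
B(o) = 5 + 4*o (B(o) = 4*o + 5 = 5 + 4*o)
N(s, V) = 8 + 280*s (N(s, V) = 4*(70*s + 2) = 4*(2 + 70*s) = 8 + 280*s)
√(N(-4, 19) + B(28)) = √((8 + 280*(-4)) + (5 + 4*28)) = √((8 - 1120) + (5 + 112)) = √(-1112 + 117) = √(-995) = I*√995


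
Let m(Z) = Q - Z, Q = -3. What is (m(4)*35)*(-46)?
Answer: 11270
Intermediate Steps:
m(Z) = -3 - Z
(m(4)*35)*(-46) = ((-3 - 1*4)*35)*(-46) = ((-3 - 4)*35)*(-46) = -7*35*(-46) = -245*(-46) = 11270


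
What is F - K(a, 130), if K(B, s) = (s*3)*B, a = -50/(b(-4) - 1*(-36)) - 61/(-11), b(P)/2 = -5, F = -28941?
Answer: -333891/11 ≈ -30354.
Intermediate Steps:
b(P) = -10 (b(P) = 2*(-5) = -10)
a = 518/143 (a = -50/(-10 - 1*(-36)) - 61/(-11) = -50/(-10 + 36) - 61*(-1/11) = -50/26 + 61/11 = -50*1/26 + 61/11 = -25/13 + 61/11 = 518/143 ≈ 3.6224)
K(B, s) = 3*B*s (K(B, s) = (3*s)*B = 3*B*s)
F - K(a, 130) = -28941 - 3*518*130/143 = -28941 - 1*15540/11 = -28941 - 15540/11 = -333891/11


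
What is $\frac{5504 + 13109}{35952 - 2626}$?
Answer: $\frac{18613}{33326} \approx 0.55851$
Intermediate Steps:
$\frac{5504 + 13109}{35952 - 2626} = \frac{18613}{33326}$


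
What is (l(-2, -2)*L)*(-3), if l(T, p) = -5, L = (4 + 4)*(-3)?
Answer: -360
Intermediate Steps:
L = -24 (L = 8*(-3) = -24)
(l(-2, -2)*L)*(-3) = -5*(-24)*(-3) = 120*(-3) = -360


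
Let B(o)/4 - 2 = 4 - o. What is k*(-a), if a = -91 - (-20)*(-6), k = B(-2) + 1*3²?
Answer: 8651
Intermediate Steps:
B(o) = 24 - 4*o (B(o) = 8 + 4*(4 - o) = 8 + (16 - 4*o) = 24 - 4*o)
k = 41 (k = (24 - 4*(-2)) + 1*3² = (24 + 8) + 1*9 = 32 + 9 = 41)
a = -211 (a = -91 - 1*120 = -91 - 120 = -211)
k*(-a) = 41*(-1*(-211)) = 41*211 = 8651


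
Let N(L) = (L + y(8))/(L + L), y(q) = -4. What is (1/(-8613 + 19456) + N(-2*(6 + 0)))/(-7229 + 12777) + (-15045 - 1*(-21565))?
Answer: 1176670237529/180470892 ≈ 6520.0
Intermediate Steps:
N(L) = (-4 + L)/(2*L) (N(L) = (L - 4)/(L + L) = (-4 + L)/((2*L)) = (-4 + L)*(1/(2*L)) = (-4 + L)/(2*L))
(1/(-8613 + 19456) + N(-2*(6 + 0)))/(-7229 + 12777) + (-15045 - 1*(-21565)) = (1/(-8613 + 19456) + (-4 - 2*(6 + 0))/(2*((-2*(6 + 0)))))/(-7229 + 12777) + (-15045 - 1*(-21565)) = (1/10843 + (-4 - 2*6)/(2*((-2*6))))/5548 + (-15045 + 21565) = (1/10843 + (½)*(-4 - 12)/(-12))*(1/5548) + 6520 = (1/10843 + (½)*(-1/12)*(-16))*(1/5548) + 6520 = (1/10843 + ⅔)*(1/5548) + 6520 = (21689/32529)*(1/5548) + 6520 = 21689/180470892 + 6520 = 1176670237529/180470892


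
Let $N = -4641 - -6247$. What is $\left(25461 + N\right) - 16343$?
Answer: $10724$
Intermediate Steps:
$N = 1606$ ($N = -4641 + 6247 = 1606$)
$\left(25461 + N\right) - 16343 = \left(25461 + 1606\right) - 16343 = 27067 - 16343 = 10724$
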